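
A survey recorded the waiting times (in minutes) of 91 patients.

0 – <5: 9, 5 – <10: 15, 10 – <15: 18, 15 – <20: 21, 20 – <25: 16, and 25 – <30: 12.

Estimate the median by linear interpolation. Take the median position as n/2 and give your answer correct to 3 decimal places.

Cumulative frequencies: 9, 24, 42, 63, 79, 91
n = 91; position = n/2 = 45.5.
This falls in the class 15 – <20: L = 15, F = 42, f = 21, h = 5.
Median ≈ 15 + ((45.5 − 42) / 21) × 5 = 15.8333

15.833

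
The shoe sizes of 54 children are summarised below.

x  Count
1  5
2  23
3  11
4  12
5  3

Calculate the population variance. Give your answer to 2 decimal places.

1.16

Values: 1, 2, 3, 4, 5
n = 54, Σfx = 147, mean = 2.7222
Σfx² = 463
Σf(x − x̄)² = Σfx² − (Σfx)²/n = 463 − 147²/54 = 62.8333
Population variance = 62.8333 / 54 = 1.1636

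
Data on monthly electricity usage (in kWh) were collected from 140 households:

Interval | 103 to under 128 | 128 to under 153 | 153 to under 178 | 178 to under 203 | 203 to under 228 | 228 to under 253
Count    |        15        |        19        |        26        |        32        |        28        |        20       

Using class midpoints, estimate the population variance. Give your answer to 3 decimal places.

Midpoints: 115.5, 140.5, 165.5, 190.5, 215.5, 240.5
n = 140, Σfm = 25645, mean = 183.1786
Σfm² = 4905735
Σf(m − x̄)² = Σfm² − (Σfm)²/n = 4905735 − 25645²/140 = 208120.5357
Population variance = 208120.5357 / 140 = 1486.5753

1486.575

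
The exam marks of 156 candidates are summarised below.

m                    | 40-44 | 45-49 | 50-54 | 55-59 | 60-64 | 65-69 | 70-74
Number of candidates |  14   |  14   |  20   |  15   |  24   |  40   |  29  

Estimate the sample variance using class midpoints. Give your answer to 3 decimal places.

Midpoints: 42, 47, 52, 57, 62, 67, 72
n = 156, Σfm = 9397, mean = 60.2372
Σfm² = 580589
Σf(m − x̄)² = Σfm² − (Σfm)²/n = 580589 − 9397²/156 = 14540.2244
Sample variance = 14540.2244 / 155 = 93.8079

93.808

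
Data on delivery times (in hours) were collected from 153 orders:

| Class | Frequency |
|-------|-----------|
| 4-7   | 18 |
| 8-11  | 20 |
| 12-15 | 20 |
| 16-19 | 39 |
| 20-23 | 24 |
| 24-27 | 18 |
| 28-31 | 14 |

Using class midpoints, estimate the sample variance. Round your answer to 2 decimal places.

Midpoints: 5.5, 9.5, 13.5, 17.5, 21.5, 25.5, 29.5
n = 153, Σfm = 2629.5, mean = 17.1863
Σfm² = 52920.25
Σf(m − x̄)² = Σfm² − (Σfm)²/n = 52920.25 − 2629.5²/153 = 7728.9412
Sample variance = 7728.9412 / 152 = 50.8483

50.85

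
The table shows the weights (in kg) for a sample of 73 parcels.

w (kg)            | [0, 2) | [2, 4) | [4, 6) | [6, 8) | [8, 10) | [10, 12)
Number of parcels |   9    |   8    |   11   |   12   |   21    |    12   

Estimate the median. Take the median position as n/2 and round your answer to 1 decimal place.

Cumulative frequencies: 9, 17, 28, 40, 61, 73
n = 73; position = n/2 = 36.5.
This falls in the class [6, 8): L = 6, F = 28, f = 12, h = 2.
Median ≈ 6 + ((36.5 − 28) / 12) × 2 = 7.4167

7.4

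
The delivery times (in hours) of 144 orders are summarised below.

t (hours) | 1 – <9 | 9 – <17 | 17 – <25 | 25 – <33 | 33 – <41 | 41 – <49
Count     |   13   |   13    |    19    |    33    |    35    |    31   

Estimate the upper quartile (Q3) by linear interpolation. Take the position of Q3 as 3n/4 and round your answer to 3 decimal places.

Cumulative frequencies: 13, 26, 45, 78, 113, 144
n = 144; position = 3n/4 = 108.
This falls in the class 33 – <41: L = 33, F = 78, f = 35, h = 8.
Upper quartile ≈ 33 + ((108 − 78) / 35) × 8 = 39.8571

39.857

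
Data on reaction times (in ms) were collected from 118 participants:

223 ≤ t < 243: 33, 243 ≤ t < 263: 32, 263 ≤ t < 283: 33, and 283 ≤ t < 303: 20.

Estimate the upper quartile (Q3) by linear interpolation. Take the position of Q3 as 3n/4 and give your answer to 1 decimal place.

Cumulative frequencies: 33, 65, 98, 118
n = 118; position = 3n/4 = 88.5.
This falls in the class 263 ≤ t < 283: L = 263, F = 65, f = 33, h = 20.
Upper quartile ≈ 263 + ((88.5 − 65) / 33) × 20 = 277.2424

277.2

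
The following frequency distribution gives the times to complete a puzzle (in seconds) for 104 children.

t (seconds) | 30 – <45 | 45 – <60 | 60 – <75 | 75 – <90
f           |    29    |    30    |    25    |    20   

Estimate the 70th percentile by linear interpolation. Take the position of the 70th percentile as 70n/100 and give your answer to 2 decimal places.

68.28

Cumulative frequencies: 29, 59, 84, 104
n = 104; position = 70n/100 = 72.8.
This falls in the class 60 – <75: L = 60, F = 59, f = 25, h = 15.
70th percentile ≈ 60 + ((72.8 − 59) / 25) × 15 = 68.2800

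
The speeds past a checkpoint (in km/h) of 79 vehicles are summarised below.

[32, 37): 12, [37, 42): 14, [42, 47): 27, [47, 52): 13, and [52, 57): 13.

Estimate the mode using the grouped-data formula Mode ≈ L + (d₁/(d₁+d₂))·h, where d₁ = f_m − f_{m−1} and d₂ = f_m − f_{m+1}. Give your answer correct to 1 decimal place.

Modal class: [42, 47) (highest frequency 27).
d₁ = 27 − 14 = 13, d₂ = 27 − 13 = 14
Mode ≈ 42 + (13/(13+14)) × 5 = 42 + 2.4074 = 44.4074

44.4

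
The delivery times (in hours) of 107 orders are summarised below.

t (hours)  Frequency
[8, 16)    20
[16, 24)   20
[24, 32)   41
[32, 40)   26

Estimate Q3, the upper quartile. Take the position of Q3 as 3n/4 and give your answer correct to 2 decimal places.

Cumulative frequencies: 20, 40, 81, 107
n = 107; position = 3n/4 = 80.25.
This falls in the class [24, 32): L = 24, F = 40, f = 41, h = 8.
Upper quartile ≈ 24 + ((80.25 − 40) / 41) × 8 = 31.8537

31.85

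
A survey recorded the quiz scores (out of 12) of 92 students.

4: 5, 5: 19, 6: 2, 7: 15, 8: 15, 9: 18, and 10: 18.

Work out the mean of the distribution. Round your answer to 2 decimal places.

Values: 4, 5, 6, 7, 8, 9, 10
Σfx = 5×4 + 19×5 + 2×6 + 15×7 + 15×8 + 18×9 + 18×10 = 694
n = Σf = 92
Mean = 694 / 92 = 7.5435

7.54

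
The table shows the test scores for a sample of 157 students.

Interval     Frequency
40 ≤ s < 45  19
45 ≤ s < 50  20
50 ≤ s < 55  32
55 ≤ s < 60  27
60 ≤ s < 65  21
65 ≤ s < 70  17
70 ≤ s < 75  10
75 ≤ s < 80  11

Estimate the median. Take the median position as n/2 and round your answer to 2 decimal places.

56.39

Cumulative frequencies: 19, 39, 71, 98, 119, 136, 146, 157
n = 157; position = n/2 = 78.5.
This falls in the class 55 ≤ s < 60: L = 55, F = 71, f = 27, h = 5.
Median ≈ 55 + ((78.5 − 71) / 27) × 5 = 56.3889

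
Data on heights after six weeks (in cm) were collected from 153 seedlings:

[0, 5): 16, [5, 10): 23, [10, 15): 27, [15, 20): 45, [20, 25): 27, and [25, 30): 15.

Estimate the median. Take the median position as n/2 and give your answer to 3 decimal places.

Cumulative frequencies: 16, 39, 66, 111, 138, 153
n = 153; position = n/2 = 76.5.
This falls in the class [15, 20): L = 15, F = 66, f = 45, h = 5.
Median ≈ 15 + ((76.5 − 66) / 45) × 5 = 16.1667

16.167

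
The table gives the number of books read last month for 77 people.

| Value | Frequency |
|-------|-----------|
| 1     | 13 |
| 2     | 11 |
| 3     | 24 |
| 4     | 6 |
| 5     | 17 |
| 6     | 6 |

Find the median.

Cumulative frequencies: 13, 24, 48, 54, 71, 77
n = 77, so the median is the value in position (n+1)/2 = 39.
Position 39 falls at value 3.

3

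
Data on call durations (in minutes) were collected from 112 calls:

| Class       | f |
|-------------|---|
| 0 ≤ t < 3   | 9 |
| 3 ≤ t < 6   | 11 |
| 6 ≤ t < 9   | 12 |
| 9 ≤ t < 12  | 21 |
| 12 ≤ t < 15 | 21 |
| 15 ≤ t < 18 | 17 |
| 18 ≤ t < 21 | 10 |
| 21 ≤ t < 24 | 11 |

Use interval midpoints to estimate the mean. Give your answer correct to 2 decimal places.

12.32

Midpoints: 1.5, 4.5, 7.5, 10.5, 13.5, 16.5, 19.5, 22.5
Σfm = 9×1.5 + 11×4.5 + 12×7.5 + 21×10.5 + 21×13.5 + 17×16.5 + 10×19.5 + 11×22.5 = 1380
n = Σf = 112
Mean = 1380 / 112 = 12.3214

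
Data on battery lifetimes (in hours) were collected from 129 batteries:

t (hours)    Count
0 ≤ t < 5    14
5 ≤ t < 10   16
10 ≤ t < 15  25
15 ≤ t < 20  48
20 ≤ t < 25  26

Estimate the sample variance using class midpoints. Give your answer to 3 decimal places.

Midpoints: 2.5, 7.5, 12.5, 17.5, 22.5
n = 129, Σfm = 1892.5, mean = 14.6705
Σfm² = 32756.25
Σf(m − x̄)² = Σfm² − (Σfm)²/n = 32756.25 − 1892.5²/129 = 4992.2481
Sample variance = 4992.2481 / 128 = 39.0019

39.002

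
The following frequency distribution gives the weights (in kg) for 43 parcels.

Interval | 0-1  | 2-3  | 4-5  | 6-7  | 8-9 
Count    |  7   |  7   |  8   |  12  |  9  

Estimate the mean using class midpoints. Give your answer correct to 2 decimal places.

4.92

Midpoints: 0.5, 2.5, 4.5, 6.5, 8.5
Σfm = 7×0.5 + 7×2.5 + 8×4.5 + 12×6.5 + 9×8.5 = 211.5
n = Σf = 43
Mean = 211.5 / 43 = 4.9186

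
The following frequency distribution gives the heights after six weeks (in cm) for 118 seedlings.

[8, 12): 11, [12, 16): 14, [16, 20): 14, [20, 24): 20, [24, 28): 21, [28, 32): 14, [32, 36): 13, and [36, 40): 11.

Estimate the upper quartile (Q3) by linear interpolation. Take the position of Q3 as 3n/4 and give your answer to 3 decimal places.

30.429

Cumulative frequencies: 11, 25, 39, 59, 80, 94, 107, 118
n = 118; position = 3n/4 = 88.5.
This falls in the class [28, 32): L = 28, F = 80, f = 14, h = 4.
Upper quartile ≈ 28 + ((88.5 − 80) / 14) × 4 = 30.4286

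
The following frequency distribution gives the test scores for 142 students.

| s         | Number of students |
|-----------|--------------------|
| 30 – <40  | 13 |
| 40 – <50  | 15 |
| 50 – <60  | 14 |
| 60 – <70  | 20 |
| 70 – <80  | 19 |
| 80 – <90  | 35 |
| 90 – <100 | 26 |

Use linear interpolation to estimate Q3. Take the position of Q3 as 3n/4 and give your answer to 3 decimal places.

87.286

Cumulative frequencies: 13, 28, 42, 62, 81, 116, 142
n = 142; position = 3n/4 = 106.5.
This falls in the class 80 – <90: L = 80, F = 81, f = 35, h = 10.
Upper quartile ≈ 80 + ((106.5 − 81) / 35) × 10 = 87.2857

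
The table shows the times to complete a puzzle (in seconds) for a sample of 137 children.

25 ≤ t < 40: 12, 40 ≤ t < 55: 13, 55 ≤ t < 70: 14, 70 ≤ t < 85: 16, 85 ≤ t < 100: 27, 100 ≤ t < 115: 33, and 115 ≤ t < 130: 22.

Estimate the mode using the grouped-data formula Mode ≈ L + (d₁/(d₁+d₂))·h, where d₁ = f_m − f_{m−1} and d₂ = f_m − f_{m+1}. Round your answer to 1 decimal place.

105.3

Modal class: 100 ≤ t < 115 (highest frequency 33).
d₁ = 33 − 27 = 6, d₂ = 33 − 22 = 11
Mode ≈ 100 + (6/(6+11)) × 15 = 100 + 5.2941 = 105.2941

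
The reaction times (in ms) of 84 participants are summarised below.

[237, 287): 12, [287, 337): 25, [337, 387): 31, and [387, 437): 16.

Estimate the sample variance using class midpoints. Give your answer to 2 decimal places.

Midpoints: 262, 312, 362, 412
n = 84, Σfm = 28758, mean = 342.3571
Σfm² = 10035596
Σf(m − x̄)² = Σfm² − (Σfm)²/n = 10035596 − 28758²/84 = 190089.2857
Sample variance = 190089.2857 / 83 = 2290.2324

2290.23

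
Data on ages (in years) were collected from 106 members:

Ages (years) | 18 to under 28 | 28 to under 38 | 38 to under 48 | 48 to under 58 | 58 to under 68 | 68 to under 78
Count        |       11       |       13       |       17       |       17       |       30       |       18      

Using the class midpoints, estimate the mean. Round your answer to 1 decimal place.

Midpoints: 23, 33, 43, 53, 63, 73
Σfm = 11×23 + 13×33 + 17×43 + 17×53 + 30×63 + 18×73 = 5518
n = Σf = 106
Mean = 5518 / 106 = 52.0566

52.1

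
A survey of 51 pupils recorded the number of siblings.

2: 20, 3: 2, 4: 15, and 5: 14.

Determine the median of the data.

Cumulative frequencies: 20, 22, 37, 51
n = 51, so the median is the value in position (n+1)/2 = 26.
Position 26 falls at value 4.

4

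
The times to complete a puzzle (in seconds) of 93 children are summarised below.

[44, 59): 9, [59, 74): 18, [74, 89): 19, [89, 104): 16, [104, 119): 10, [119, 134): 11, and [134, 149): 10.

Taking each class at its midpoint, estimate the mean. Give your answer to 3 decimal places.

93.274

Midpoints: 51.5, 66.5, 81.5, 96.5, 111.5, 126.5, 141.5
Σfm = 9×51.5 + 18×66.5 + 19×81.5 + 16×96.5 + 10×111.5 + 11×126.5 + 10×141.5 = 8674.5
n = Σf = 93
Mean = 8674.5 / 93 = 93.2742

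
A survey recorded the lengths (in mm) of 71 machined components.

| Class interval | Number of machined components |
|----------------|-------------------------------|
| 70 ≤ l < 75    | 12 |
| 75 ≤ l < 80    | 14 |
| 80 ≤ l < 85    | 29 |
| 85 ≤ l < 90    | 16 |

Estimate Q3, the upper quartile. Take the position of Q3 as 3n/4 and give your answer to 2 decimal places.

84.70

Cumulative frequencies: 12, 26, 55, 71
n = 71; position = 3n/4 = 53.25.
This falls in the class 80 ≤ l < 85: L = 80, F = 26, f = 29, h = 5.
Upper quartile ≈ 80 + ((53.25 − 26) / 29) × 5 = 84.6983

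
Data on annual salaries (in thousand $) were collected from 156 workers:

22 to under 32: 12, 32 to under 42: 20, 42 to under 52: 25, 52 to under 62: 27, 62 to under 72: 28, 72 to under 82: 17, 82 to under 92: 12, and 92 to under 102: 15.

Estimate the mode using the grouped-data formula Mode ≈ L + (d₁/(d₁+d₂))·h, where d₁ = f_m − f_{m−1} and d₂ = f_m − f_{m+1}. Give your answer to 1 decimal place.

Modal class: 62 to under 72 (highest frequency 28).
d₁ = 28 − 27 = 1, d₂ = 28 − 17 = 11
Mode ≈ 62 + (1/(1+11)) × 10 = 62 + 0.8333 = 62.8333

62.8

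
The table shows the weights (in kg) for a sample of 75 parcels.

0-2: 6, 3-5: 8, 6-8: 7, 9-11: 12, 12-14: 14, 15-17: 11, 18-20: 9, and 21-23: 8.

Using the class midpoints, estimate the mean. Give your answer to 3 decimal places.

12.160

Midpoints: 1, 4, 7, 10, 13, 16, 19, 22
Σfm = 6×1 + 8×4 + 7×7 + 12×10 + 14×13 + 11×16 + 9×19 + 8×22 = 912
n = Σf = 75
Mean = 912 / 75 = 12.1600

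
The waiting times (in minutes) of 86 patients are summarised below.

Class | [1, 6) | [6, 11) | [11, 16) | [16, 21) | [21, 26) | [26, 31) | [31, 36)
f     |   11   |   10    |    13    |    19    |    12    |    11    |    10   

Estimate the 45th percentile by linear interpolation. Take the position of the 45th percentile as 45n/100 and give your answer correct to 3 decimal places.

Cumulative frequencies: 11, 21, 34, 53, 65, 76, 86
n = 86; position = 45n/100 = 38.7.
This falls in the class [16, 21): L = 16, F = 34, f = 19, h = 5.
45th percentile ≈ 16 + ((38.7 − 34) / 19) × 5 = 17.2368

17.237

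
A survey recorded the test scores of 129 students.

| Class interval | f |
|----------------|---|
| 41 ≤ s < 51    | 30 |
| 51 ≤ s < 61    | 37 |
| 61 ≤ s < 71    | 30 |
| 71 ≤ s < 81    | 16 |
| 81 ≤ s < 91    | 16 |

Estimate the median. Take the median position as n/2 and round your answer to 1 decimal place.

Cumulative frequencies: 30, 67, 97, 113, 129
n = 129; position = n/2 = 64.5.
This falls in the class 51 ≤ s < 61: L = 51, F = 30, f = 37, h = 10.
Median ≈ 51 + ((64.5 − 30) / 37) × 10 = 60.3243

60.3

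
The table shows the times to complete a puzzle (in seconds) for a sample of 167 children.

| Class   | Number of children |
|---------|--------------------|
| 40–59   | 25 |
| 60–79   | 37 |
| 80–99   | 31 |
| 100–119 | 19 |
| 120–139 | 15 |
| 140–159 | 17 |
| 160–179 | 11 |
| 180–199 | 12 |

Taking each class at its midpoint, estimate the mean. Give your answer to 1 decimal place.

Midpoints: 49.5, 69.5, 89.5, 109.5, 129.5, 149.5, 169.5, 189.5
Σfm = 25×49.5 + 37×69.5 + 31×89.5 + 19×109.5 + 15×129.5 + 17×149.5 + 11×169.5 + 12×189.5 = 17286.5
n = Σf = 167
Mean = 17286.5 / 167 = 103.5120

103.5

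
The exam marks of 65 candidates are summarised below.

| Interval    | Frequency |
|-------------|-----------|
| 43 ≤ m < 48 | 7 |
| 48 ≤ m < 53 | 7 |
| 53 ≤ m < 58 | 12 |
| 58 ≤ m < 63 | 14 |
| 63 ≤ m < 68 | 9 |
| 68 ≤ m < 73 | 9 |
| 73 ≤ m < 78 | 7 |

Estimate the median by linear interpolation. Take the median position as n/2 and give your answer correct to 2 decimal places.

Cumulative frequencies: 7, 14, 26, 40, 49, 58, 65
n = 65; position = n/2 = 32.5.
This falls in the class 58 ≤ m < 63: L = 58, F = 26, f = 14, h = 5.
Median ≈ 58 + ((32.5 − 26) / 14) × 5 = 60.3214

60.32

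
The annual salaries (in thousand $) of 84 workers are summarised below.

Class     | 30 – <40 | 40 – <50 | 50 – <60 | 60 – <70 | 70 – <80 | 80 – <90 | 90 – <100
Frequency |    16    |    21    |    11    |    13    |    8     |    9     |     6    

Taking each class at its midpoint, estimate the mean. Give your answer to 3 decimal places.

Midpoints: 35, 45, 55, 65, 75, 85, 95
Σfm = 16×35 + 21×45 + 11×55 + 13×65 + 8×75 + 9×85 + 6×95 = 4890
n = Σf = 84
Mean = 4890 / 84 = 58.2143

58.214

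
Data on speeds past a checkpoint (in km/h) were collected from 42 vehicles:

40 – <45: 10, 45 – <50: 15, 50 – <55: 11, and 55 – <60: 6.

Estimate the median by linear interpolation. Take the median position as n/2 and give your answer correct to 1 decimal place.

48.7

Cumulative frequencies: 10, 25, 36, 42
n = 42; position = n/2 = 21.
This falls in the class 45 – <50: L = 45, F = 10, f = 15, h = 5.
Median ≈ 45 + ((21 − 10) / 15) × 5 = 48.6667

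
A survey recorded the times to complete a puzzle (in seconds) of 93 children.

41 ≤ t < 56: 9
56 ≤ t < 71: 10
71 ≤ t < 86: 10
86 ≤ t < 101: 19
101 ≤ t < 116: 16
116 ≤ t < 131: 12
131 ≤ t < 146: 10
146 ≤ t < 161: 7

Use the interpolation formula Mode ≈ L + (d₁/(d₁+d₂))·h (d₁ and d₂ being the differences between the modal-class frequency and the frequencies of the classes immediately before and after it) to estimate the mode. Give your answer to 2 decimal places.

97.25

Modal class: 86 ≤ t < 101 (highest frequency 19).
d₁ = 19 − 10 = 9, d₂ = 19 − 16 = 3
Mode ≈ 86 + (9/(9+3)) × 15 = 86 + 11.2500 = 97.2500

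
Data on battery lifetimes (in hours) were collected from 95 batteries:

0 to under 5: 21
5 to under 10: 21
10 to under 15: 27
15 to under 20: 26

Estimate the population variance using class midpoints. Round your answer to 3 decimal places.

Midpoints: 2.5, 7.5, 12.5, 17.5
n = 95, Σfm = 1002.5, mean = 10.5526
Σfm² = 13493.75
Σf(m − x̄)² = Σfm² − (Σfm)²/n = 13493.75 − 1002.5²/95 = 2914.7368
Population variance = 2914.7368 / 95 = 30.6814

30.681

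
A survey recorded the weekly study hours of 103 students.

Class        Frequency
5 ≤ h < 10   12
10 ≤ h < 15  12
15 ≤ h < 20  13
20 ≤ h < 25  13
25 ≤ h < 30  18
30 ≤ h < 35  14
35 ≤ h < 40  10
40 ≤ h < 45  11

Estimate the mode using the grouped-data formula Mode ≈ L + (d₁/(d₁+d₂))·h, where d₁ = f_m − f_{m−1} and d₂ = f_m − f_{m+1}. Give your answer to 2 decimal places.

27.78

Modal class: 25 ≤ h < 30 (highest frequency 18).
d₁ = 18 − 13 = 5, d₂ = 18 − 14 = 4
Mode ≈ 25 + (5/(5+4)) × 5 = 25 + 2.7778 = 27.7778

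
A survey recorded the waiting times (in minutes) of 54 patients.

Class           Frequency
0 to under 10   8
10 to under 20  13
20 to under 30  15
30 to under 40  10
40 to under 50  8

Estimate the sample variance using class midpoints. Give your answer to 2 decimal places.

163.84

Midpoints: 5, 15, 25, 35, 45
n = 54, Σfm = 1320, mean = 24.4444
Σfm² = 40950
Σf(m − x̄)² = Σfm² − (Σfm)²/n = 40950 − 1320²/54 = 8683.3333
Sample variance = 8683.3333 / 53 = 163.8365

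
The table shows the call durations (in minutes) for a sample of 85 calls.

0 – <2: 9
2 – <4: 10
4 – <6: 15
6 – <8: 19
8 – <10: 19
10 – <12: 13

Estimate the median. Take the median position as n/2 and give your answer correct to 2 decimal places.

Cumulative frequencies: 9, 19, 34, 53, 72, 85
n = 85; position = n/2 = 42.5.
This falls in the class 6 – <8: L = 6, F = 34, f = 19, h = 2.
Median ≈ 6 + ((42.5 − 34) / 19) × 2 = 6.8947

6.89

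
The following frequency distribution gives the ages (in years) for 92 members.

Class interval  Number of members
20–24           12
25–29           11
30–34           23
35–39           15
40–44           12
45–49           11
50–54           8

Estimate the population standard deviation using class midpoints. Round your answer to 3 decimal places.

8.987

Midpoints: 22, 27, 32, 37, 42, 47, 52
n = 92, Σfm = 3289, mean = 35.7500
Σfm² = 125013
Σf(m − x̄)² = Σfm² − (Σfm)²/n = 125013 − 3289²/92 = 7431.2500
Population variance = 7431.2500 / 92 = 80.7745
Standard deviation = √80.7745 = 8.9875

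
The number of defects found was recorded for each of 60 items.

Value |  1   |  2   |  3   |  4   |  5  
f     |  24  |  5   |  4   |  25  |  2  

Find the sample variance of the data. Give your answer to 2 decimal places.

Values: 1, 2, 3, 4, 5
n = 60, Σfx = 156, mean = 2.6000
Σfx² = 530
Σf(x − x̄)² = Σfx² − (Σfx)²/n = 530 − 156²/60 = 124.4000
Sample variance = 124.4000 / 59 = 2.1085

2.11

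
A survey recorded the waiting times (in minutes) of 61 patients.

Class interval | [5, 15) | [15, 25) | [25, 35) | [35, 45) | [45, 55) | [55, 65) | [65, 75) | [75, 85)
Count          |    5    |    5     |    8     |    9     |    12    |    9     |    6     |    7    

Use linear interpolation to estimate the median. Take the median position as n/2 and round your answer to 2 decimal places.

Cumulative frequencies: 5, 10, 18, 27, 39, 48, 54, 61
n = 61; position = n/2 = 30.5.
This falls in the class [45, 55): L = 45, F = 27, f = 12, h = 10.
Median ≈ 45 + ((30.5 − 27) / 12) × 10 = 47.9167

47.92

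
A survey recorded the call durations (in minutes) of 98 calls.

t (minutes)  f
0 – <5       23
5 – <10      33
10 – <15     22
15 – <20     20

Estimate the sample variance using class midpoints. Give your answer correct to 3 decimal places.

28.216

Midpoints: 2.5, 7.5, 12.5, 17.5
n = 98, Σfm = 930, mean = 9.4898
Σfm² = 11562.5
Σf(m − x̄)² = Σfm² − (Σfm)²/n = 11562.5 − 930²/98 = 2736.9898
Sample variance = 2736.9898 / 97 = 28.2164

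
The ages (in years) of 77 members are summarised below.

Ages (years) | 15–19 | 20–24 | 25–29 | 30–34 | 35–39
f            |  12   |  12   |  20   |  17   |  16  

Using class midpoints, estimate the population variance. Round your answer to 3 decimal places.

Midpoints: 17, 22, 27, 32, 37
n = 77, Σfm = 2144, mean = 27.8442
Σfm² = 63168
Σf(m − x̄)² = Σfm² − (Σfm)²/n = 63168 − 2144²/77 = 3470.1299
Population variance = 3470.1299 / 77 = 45.0666

45.067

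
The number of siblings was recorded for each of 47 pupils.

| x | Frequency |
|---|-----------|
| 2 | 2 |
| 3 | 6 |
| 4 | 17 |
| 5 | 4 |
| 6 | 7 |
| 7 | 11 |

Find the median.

4

Cumulative frequencies: 2, 8, 25, 29, 36, 47
n = 47, so the median is the value in position (n+1)/2 = 24.
Position 24 falls at value 4.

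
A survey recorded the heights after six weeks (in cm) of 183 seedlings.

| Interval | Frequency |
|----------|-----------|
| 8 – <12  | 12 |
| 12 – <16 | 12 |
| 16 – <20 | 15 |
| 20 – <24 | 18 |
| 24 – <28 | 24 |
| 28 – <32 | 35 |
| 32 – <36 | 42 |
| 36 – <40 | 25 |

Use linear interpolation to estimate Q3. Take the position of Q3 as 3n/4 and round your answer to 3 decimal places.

Cumulative frequencies: 12, 24, 39, 57, 81, 116, 158, 183
n = 183; position = 3n/4 = 137.25.
This falls in the class 32 – <36: L = 32, F = 116, f = 42, h = 4.
Upper quartile ≈ 32 + ((137.25 − 116) / 42) × 4 = 34.0238

34.024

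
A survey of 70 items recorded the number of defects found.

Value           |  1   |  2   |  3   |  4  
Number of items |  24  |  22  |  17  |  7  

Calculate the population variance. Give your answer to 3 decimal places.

Values: 1, 2, 3, 4
n = 70, Σfx = 147, mean = 2.1000
Σfx² = 377
Σf(x − x̄)² = Σfx² − (Σfx)²/n = 377 − 147²/70 = 68.3000
Population variance = 68.3000 / 70 = 0.9757

0.976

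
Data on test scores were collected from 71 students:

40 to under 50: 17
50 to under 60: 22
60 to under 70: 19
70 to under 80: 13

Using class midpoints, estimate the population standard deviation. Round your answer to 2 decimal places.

Midpoints: 45, 55, 65, 75
n = 71, Σfm = 4185, mean = 58.9437
Σfm² = 254375
Σf(m − x̄)² = Σfm² − (Σfm)²/n = 254375 − 4185²/71 = 7695.7746
Population variance = 7695.7746 / 71 = 108.3912
Standard deviation = √108.3912 = 10.4111

10.41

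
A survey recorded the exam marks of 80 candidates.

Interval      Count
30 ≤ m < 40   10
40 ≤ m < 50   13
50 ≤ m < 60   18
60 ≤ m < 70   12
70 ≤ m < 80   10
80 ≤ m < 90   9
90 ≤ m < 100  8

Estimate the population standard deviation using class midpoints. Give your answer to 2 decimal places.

18.44

Midpoints: 35, 45, 55, 65, 75, 85, 95
n = 80, Σfm = 4980, mean = 62.2500
Σfm² = 337200
Σf(m − x̄)² = Σfm² − (Σfm)²/n = 337200 − 4980²/80 = 27195.0000
Population variance = 27195.0000 / 80 = 339.9375
Standard deviation = √339.9375 = 18.4374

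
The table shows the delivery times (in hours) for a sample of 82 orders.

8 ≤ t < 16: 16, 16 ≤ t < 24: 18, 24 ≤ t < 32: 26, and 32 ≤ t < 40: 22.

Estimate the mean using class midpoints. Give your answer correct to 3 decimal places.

Midpoints: 12, 20, 28, 36
Σfm = 16×12 + 18×20 + 26×28 + 22×36 = 2072
n = Σf = 82
Mean = 2072 / 82 = 25.2683

25.268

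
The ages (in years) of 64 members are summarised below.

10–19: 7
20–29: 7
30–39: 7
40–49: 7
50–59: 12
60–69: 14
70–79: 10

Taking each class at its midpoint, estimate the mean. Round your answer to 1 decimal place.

48.9

Midpoints: 14.5, 24.5, 34.5, 44.5, 54.5, 64.5, 74.5
Σfm = 7×14.5 + 7×24.5 + 7×34.5 + 7×44.5 + 12×54.5 + 14×64.5 + 10×74.5 = 3128
n = Σf = 64
Mean = 3128 / 64 = 48.8750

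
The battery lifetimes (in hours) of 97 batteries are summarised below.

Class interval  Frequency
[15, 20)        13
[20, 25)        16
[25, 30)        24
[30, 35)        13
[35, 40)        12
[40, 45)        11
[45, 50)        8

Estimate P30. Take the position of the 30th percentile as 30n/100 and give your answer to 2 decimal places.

Cumulative frequencies: 13, 29, 53, 66, 78, 89, 97
n = 97; position = 30n/100 = 29.1.
This falls in the class [25, 30): L = 25, F = 29, f = 24, h = 5.
30th percentile ≈ 25 + ((29.1 − 29) / 24) × 5 = 25.0208

25.02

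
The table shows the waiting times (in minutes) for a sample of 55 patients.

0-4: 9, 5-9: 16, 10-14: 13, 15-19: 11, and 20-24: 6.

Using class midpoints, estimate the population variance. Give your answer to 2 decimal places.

38.55

Midpoints: 2, 7, 12, 17, 22
n = 55, Σfm = 605, mean = 11.0000
Σfm² = 8775
Σf(m − x̄)² = Σfm² − (Σfm)²/n = 8775 − 605²/55 = 2120.0000
Population variance = 2120.0000 / 55 = 38.5455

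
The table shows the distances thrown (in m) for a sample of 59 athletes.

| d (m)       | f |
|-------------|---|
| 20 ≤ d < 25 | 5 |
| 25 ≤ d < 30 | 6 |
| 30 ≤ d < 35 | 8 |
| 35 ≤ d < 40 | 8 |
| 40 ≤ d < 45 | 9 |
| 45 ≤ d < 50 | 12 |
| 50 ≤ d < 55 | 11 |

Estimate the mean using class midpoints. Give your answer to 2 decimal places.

Midpoints: 22.5, 27.5, 32.5, 37.5, 42.5, 47.5, 52.5
Σfm = 5×22.5 + 6×27.5 + 8×32.5 + 8×37.5 + 9×42.5 + 12×47.5 + 11×52.5 = 2367.5
n = Σf = 59
Mean = 2367.5 / 59 = 40.1271

40.13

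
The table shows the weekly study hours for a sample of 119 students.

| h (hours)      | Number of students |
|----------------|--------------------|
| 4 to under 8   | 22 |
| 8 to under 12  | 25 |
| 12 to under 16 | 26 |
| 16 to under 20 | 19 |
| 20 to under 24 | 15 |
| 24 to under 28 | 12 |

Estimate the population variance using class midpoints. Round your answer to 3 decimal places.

40.047

Midpoints: 6, 10, 14, 18, 22, 26
n = 119, Σfm = 1730, mean = 14.5378
Σfm² = 29916
Σf(m − x̄)² = Σfm² − (Σfm)²/n = 29916 − 1730²/119 = 4765.5798
Population variance = 4765.5798 / 119 = 40.0469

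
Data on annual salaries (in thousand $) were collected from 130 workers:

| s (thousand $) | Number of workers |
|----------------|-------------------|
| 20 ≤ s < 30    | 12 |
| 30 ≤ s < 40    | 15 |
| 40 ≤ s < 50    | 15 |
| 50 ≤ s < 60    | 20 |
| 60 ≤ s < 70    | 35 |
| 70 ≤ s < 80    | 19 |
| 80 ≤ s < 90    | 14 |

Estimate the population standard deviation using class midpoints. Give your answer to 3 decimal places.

Midpoints: 25, 35, 45, 55, 65, 75, 85
n = 130, Σfm = 7490, mean = 57.6154
Σfm² = 472650
Σf(m − x̄)² = Σfm² − (Σfm)²/n = 472650 − 7490²/130 = 41110.7692
Population variance = 41110.7692 / 130 = 316.2367
Standard deviation = √316.2367 = 17.7830

17.783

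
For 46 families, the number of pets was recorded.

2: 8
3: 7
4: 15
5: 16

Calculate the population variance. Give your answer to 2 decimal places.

1.17

Values: 2, 3, 4, 5
n = 46, Σfx = 177, mean = 3.8478
Σfx² = 735
Σf(x − x̄)² = Σfx² − (Σfx)²/n = 735 − 177²/46 = 53.9348
Population variance = 53.9348 / 46 = 1.1725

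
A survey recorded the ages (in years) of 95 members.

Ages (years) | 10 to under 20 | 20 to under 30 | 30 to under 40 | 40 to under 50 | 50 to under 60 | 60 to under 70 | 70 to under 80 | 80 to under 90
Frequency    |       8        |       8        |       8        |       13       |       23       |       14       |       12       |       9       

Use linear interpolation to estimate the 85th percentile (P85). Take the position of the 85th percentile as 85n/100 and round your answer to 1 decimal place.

Cumulative frequencies: 8, 16, 24, 37, 60, 74, 86, 95
n = 95; position = 85n/100 = 80.75.
This falls in the class 70 to under 80: L = 70, F = 74, f = 12, h = 10.
85th percentile ≈ 70 + ((80.75 − 74) / 12) × 10 = 75.6250

75.6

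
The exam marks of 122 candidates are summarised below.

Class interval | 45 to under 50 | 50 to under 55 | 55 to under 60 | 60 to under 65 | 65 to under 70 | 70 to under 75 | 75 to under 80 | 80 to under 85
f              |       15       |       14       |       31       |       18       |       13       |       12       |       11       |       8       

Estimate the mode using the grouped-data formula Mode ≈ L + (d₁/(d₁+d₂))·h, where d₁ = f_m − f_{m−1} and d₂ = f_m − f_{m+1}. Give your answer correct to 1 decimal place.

57.8

Modal class: 55 to under 60 (highest frequency 31).
d₁ = 31 − 14 = 17, d₂ = 31 − 18 = 13
Mode ≈ 55 + (17/(17+13)) × 5 = 55 + 2.8333 = 57.8333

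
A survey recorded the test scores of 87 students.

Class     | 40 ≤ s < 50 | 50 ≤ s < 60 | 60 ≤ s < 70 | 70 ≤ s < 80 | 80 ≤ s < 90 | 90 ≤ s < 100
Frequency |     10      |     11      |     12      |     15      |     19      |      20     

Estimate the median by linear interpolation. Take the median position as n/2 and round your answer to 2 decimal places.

77.00

Cumulative frequencies: 10, 21, 33, 48, 67, 87
n = 87; position = n/2 = 43.5.
This falls in the class 70 ≤ s < 80: L = 70, F = 33, f = 15, h = 10.
Median ≈ 70 + ((43.5 − 33) / 15) × 10 = 77.0000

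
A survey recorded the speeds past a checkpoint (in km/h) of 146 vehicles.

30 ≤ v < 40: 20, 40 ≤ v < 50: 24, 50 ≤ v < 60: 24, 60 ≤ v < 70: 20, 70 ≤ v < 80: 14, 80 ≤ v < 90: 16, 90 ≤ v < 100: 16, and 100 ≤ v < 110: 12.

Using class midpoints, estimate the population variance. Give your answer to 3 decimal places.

488.572

Midpoints: 35, 45, 55, 65, 75, 85, 95, 105
n = 146, Σfm = 9590, mean = 65.6849
Σfm² = 701250
Σf(m − x̄)² = Σfm² − (Σfm)²/n = 701250 − 9590²/146 = 71331.5068
Population variance = 71331.5068 / 146 = 488.5720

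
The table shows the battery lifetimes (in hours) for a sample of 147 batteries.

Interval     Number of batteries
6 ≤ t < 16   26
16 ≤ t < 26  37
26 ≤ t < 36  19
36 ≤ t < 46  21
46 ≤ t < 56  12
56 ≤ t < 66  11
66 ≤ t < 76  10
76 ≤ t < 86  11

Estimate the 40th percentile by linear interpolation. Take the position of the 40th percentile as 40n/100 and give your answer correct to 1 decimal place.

24.9

Cumulative frequencies: 26, 63, 82, 103, 115, 126, 136, 147
n = 147; position = 40n/100 = 58.8.
This falls in the class 16 ≤ t < 26: L = 16, F = 26, f = 37, h = 10.
40th percentile ≈ 16 + ((58.8 − 26) / 37) × 10 = 24.8649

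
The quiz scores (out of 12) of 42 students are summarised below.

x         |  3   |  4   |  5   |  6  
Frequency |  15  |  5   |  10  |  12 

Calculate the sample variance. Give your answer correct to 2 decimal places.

1.57

Values: 3, 4, 5, 6
n = 42, Σfx = 187, mean = 4.4524
Σfx² = 897
Σf(x − x̄)² = Σfx² − (Σfx)²/n = 897 − 187²/42 = 64.4048
Sample variance = 64.4048 / 41 = 1.5708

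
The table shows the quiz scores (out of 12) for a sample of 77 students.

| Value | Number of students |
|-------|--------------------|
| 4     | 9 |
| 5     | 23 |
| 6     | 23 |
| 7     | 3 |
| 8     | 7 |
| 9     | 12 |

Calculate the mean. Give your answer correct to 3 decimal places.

Values: 4, 5, 6, 7, 8, 9
Σfx = 9×4 + 23×5 + 23×6 + 3×7 + 7×8 + 12×9 = 474
n = Σf = 77
Mean = 474 / 77 = 6.1558

6.156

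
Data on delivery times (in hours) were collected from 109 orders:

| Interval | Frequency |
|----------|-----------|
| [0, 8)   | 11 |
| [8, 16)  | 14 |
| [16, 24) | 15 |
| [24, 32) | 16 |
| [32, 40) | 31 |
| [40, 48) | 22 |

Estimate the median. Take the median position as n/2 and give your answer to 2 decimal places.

31.25

Cumulative frequencies: 11, 25, 40, 56, 87, 109
n = 109; position = n/2 = 54.5.
This falls in the class [24, 32): L = 24, F = 40, f = 16, h = 8.
Median ≈ 24 + ((54.5 − 40) / 16) × 8 = 31.2500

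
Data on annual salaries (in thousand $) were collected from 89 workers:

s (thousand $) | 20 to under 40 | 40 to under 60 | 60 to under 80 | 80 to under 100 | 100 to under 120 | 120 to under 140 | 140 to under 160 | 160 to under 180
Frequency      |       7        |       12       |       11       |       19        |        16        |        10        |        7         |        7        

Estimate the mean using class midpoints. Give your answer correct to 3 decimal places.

96.517

Midpoints: 30, 50, 70, 90, 110, 130, 150, 170
Σfm = 7×30 + 12×50 + 11×70 + 19×90 + 16×110 + 10×130 + 7×150 + 7×170 = 8590
n = Σf = 89
Mean = 8590 / 89 = 96.5169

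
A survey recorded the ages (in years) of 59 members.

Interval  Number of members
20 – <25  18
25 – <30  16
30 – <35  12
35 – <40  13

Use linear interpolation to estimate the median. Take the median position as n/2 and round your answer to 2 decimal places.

Cumulative frequencies: 18, 34, 46, 59
n = 59; position = n/2 = 29.5.
This falls in the class 25 – <30: L = 25, F = 18, f = 16, h = 5.
Median ≈ 25 + ((29.5 − 18) / 16) × 5 = 28.5938

28.59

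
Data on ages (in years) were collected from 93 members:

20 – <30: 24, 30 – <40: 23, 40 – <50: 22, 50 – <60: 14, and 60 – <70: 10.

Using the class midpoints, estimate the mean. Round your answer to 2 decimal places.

41.02

Midpoints: 25, 35, 45, 55, 65
Σfm = 24×25 + 23×35 + 22×45 + 14×55 + 10×65 = 3815
n = Σf = 93
Mean = 3815 / 93 = 41.0215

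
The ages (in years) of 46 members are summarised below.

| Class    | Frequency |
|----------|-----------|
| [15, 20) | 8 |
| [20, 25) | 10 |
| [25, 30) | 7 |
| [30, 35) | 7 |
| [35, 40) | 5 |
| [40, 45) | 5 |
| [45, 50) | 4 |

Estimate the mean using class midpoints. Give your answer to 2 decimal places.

Midpoints: 17.5, 22.5, 27.5, 32.5, 37.5, 42.5, 47.5
Σfm = 8×17.5 + 10×22.5 + 7×27.5 + 7×32.5 + 5×37.5 + 5×42.5 + 4×47.5 = 1375
n = Σf = 46
Mean = 1375 / 46 = 29.8913

29.89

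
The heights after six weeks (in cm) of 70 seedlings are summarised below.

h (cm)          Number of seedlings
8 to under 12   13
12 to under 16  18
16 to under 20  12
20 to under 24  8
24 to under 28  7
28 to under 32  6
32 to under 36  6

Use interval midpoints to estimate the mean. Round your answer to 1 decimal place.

19.1

Midpoints: 10, 14, 18, 22, 26, 30, 34
Σfm = 13×10 + 18×14 + 12×18 + 8×22 + 7×26 + 6×30 + 6×34 = 1340
n = Σf = 70
Mean = 1340 / 70 = 19.1429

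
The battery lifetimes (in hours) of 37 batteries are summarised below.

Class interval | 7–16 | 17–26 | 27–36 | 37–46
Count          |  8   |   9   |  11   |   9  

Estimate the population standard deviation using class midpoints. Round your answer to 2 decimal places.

10.79

Midpoints: 11.5, 21.5, 31.5, 41.5
n = 37, Σfm = 1005.5, mean = 27.1757
Σfm² = 31633.25
Σf(m − x̄)² = Σfm² − (Σfm)²/n = 31633.25 − 1005.5²/37 = 4308.1081
Population variance = 4308.1081 / 37 = 116.4354
Standard deviation = √116.4354 = 10.7905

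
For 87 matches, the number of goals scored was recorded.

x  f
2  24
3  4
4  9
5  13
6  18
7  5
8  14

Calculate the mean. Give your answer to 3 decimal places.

Values: 2, 3, 4, 5, 6, 7, 8
Σfx = 24×2 + 4×3 + 9×4 + 13×5 + 18×6 + 5×7 + 14×8 = 416
n = Σf = 87
Mean = 416 / 87 = 4.7816

4.782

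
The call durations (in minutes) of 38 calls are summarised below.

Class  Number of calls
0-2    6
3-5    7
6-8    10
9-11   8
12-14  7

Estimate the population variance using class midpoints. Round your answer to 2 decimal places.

15.81

Midpoints: 1, 4, 7, 10, 13
n = 38, Σfm = 275, mean = 7.2368
Σfm² = 2591
Σf(m − x̄)² = Σfm² − (Σfm)²/n = 2591 − 275²/38 = 600.8684
Population variance = 600.8684 / 38 = 15.8123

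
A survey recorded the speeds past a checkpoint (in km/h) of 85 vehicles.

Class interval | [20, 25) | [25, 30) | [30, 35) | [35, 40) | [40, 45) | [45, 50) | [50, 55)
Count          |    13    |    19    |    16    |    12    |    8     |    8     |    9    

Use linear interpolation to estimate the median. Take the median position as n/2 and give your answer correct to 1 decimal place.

33.3

Cumulative frequencies: 13, 32, 48, 60, 68, 76, 85
n = 85; position = n/2 = 42.5.
This falls in the class [30, 35): L = 30, F = 32, f = 16, h = 5.
Median ≈ 30 + ((42.5 − 32) / 16) × 5 = 33.2812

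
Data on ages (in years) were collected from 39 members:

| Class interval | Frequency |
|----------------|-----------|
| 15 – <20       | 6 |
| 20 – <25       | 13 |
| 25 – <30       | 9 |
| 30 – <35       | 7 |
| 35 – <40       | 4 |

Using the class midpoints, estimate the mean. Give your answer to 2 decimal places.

Midpoints: 17.5, 22.5, 27.5, 32.5, 37.5
Σfm = 6×17.5 + 13×22.5 + 9×27.5 + 7×32.5 + 4×37.5 = 1022.5
n = Σf = 39
Mean = 1022.5 / 39 = 26.2179

26.22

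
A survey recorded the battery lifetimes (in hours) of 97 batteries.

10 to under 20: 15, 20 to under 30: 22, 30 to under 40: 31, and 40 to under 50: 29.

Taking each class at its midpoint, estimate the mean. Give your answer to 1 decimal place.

32.6

Midpoints: 15, 25, 35, 45
Σfm = 15×15 + 22×25 + 31×35 + 29×45 = 3165
n = Σf = 97
Mean = 3165 / 97 = 32.6289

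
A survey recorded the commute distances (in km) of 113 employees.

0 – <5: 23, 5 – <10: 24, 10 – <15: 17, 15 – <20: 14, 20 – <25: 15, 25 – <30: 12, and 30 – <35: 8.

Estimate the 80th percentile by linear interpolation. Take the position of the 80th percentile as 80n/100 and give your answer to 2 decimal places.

Cumulative frequencies: 23, 47, 64, 78, 93, 105, 113
n = 113; position = 80n/100 = 90.4.
This falls in the class 20 – <25: L = 20, F = 78, f = 15, h = 5.
80th percentile ≈ 20 + ((90.4 − 78) / 15) × 5 = 24.1333

24.13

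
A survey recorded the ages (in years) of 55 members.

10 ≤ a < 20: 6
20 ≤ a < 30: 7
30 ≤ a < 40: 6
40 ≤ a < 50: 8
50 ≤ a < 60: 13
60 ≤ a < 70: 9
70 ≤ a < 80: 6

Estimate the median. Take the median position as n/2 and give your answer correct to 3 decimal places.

Cumulative frequencies: 6, 13, 19, 27, 40, 49, 55
n = 55; position = n/2 = 27.5.
This falls in the class 50 ≤ a < 60: L = 50, F = 27, f = 13, h = 10.
Median ≈ 50 + ((27.5 − 27) / 13) × 10 = 50.3846

50.385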